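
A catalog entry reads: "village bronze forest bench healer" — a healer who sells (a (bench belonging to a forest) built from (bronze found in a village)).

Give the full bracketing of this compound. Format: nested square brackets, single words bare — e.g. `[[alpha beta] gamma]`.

[[[village bronze] [forest bench]] healer]

At the top level: head "healer"; modifier "village bronze forest bench".
Within "village bronze forest bench", the head is "bench" (specifically "forest bench") and the modifier is "village bronze".
Within "village bronze", the head is "bronze" and the modifier is "village".
Within "forest bench", the head is "bench" and the modifier is "forest".
Assembled: [[[village bronze] [forest bench]] healer].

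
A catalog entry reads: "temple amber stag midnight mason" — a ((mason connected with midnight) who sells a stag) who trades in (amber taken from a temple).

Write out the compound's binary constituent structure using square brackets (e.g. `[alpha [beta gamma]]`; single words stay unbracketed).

The outermost head in the paraphrase is "mason" (specifically "stag midnight mason"), modified by "temple amber".
"temple amber" → head "amber", modifier "temple".
"stag midnight mason" → head "mason" (specifically "midnight mason"), modifier "stag".
"midnight mason" → head "mason", modifier "midnight".
So the structure is [[temple amber] [stag [midnight mason]]].

[[temple amber] [stag [midnight mason]]]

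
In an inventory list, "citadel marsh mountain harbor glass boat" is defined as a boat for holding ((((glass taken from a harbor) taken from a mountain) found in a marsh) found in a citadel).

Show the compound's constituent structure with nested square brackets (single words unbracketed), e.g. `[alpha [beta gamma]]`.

Whole compound: head "boat", modifier "citadel marsh mountain harbor glass".
"citadel marsh mountain harbor glass" → head "glass" (specifically "marsh mountain harbor glass"), modifier "citadel".
"marsh mountain harbor glass" → head "glass" (specifically "mountain harbor glass"), modifier "marsh".
"mountain harbor glass" → head "glass" (specifically "harbor glass"), modifier "mountain".
"harbor glass" → head "glass", modifier "harbor".
Putting it together: [[citadel [marsh [mountain [harbor glass]]]] boat].

[[citadel [marsh [mountain [harbor glass]]]] boat]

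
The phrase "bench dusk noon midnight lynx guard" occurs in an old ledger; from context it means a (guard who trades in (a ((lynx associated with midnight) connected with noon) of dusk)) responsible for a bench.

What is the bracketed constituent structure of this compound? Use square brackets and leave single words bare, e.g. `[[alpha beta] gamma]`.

[bench [[dusk [noon [midnight lynx]]] guard]]

Whole compound: head "guard" (specifically "dusk noon midnight lynx guard"), modifier "bench".
Inside "dusk noon midnight lynx guard": head "guard", modifier "dusk noon midnight lynx".
Inside "dusk noon midnight lynx": head "lynx" (specifically "noon midnight lynx"), modifier "dusk".
Inside "noon midnight lynx": head "lynx" (specifically "midnight lynx"), modifier "noon".
Inside "midnight lynx": head "lynx", modifier "midnight".
Putting it together: [bench [[dusk [noon [midnight lynx]]] guard]].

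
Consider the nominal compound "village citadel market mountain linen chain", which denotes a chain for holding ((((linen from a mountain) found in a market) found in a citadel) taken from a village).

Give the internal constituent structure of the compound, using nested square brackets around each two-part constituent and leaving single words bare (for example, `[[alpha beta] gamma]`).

[[village [citadel [market [mountain linen]]]] chain]

Whole compound: head "chain", modifier "village citadel market mountain linen".
"village citadel market mountain linen" → head "linen" (specifically "citadel market mountain linen"), modifier "village".
"citadel market mountain linen" → head "linen" (specifically "market mountain linen"), modifier "citadel".
"market mountain linen" → head "linen" (specifically "mountain linen"), modifier "market".
"mountain linen" → head "linen", modifier "mountain".
Putting it together: [[village [citadel [market [mountain linen]]]] chain].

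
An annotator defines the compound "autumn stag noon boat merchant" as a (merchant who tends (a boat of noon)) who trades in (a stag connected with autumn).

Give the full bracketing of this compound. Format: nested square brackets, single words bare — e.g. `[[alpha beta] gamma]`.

The outermost head in the paraphrase is "merchant" (specifically "noon boat merchant"), modified by "autumn stag".
Within "autumn stag", the head is "stag" and the modifier is "autumn".
Within "noon boat merchant", the head is "merchant" and the modifier is "noon boat".
Within "noon boat", the head is "boat" and the modifier is "noon".
Putting it together: [[autumn stag] [[noon boat] merchant]].

[[autumn stag] [[noon boat] merchant]]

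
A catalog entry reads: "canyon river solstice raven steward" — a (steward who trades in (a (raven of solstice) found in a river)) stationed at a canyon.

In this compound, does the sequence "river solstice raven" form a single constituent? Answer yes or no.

yes

The paraphrase groups the words so that "river solstice raven" is one unit: it corresponds to a single parenthesized sub-phrase.
The full structure is [canyon [[river [solstice raven]] steward]], in which [river solstice raven] is a constituent.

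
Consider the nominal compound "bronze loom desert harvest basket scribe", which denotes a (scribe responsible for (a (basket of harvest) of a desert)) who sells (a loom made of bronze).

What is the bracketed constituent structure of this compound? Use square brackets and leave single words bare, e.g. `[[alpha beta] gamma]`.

The outermost head in the paraphrase is "scribe" (specifically "desert harvest basket scribe"), modified by "bronze loom".
Inside "bronze loom": head "loom", modifier "bronze".
Inside "desert harvest basket scribe": head "scribe", modifier "desert harvest basket".
Inside "desert harvest basket": head "basket" (specifically "harvest basket"), modifier "desert".
Inside "harvest basket": head "basket", modifier "harvest".
So the structure is [[bronze loom] [[desert [harvest basket]] scribe]].

[[bronze loom] [[desert [harvest basket]] scribe]]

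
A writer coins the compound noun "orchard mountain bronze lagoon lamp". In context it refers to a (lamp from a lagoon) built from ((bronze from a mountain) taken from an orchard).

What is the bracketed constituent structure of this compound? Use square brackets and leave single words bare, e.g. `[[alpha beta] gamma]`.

Whole compound: head "lamp" (specifically "lagoon lamp"), modifier "orchard mountain bronze".
Within "orchard mountain bronze", the head is "bronze" (specifically "mountain bronze") and the modifier is "orchard".
Within "mountain bronze", the head is "bronze" and the modifier is "mountain".
Within "lagoon lamp", the head is "lamp" and the modifier is "lagoon".
Assembled: [[orchard [mountain bronze]] [lagoon lamp]].

[[orchard [mountain bronze]] [lagoon lamp]]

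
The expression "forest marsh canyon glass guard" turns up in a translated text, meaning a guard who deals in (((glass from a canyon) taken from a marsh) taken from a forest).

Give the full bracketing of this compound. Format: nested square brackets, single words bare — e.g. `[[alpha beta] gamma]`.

Whole compound: head "guard", modifier "forest marsh canyon glass".
Within "forest marsh canyon glass", the head is "glass" (specifically "marsh canyon glass") and the modifier is "forest".
Within "marsh canyon glass", the head is "glass" (specifically "canyon glass") and the modifier is "marsh".
Within "canyon glass", the head is "glass" and the modifier is "canyon".
Putting it together: [[forest [marsh [canyon glass]]] guard].

[[forest [marsh [canyon glass]]] guard]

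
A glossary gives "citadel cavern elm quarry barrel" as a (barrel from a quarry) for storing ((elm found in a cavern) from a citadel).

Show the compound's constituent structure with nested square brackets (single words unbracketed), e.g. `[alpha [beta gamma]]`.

[[citadel [cavern elm]] [quarry barrel]]

At the top level: head "barrel" (specifically "quarry barrel"); modifier "citadel cavern elm".
Inside "citadel cavern elm": head "elm" (specifically "cavern elm"), modifier "citadel".
Inside "cavern elm": head "elm", modifier "cavern".
Inside "quarry barrel": head "barrel", modifier "quarry".
Assembled: [[citadel [cavern elm]] [quarry barrel]].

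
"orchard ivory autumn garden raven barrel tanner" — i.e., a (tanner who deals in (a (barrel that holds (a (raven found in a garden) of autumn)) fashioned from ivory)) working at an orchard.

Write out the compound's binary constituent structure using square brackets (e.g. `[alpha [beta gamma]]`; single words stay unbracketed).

The outermost head in the paraphrase is "tanner" (specifically "ivory autumn garden raven barrel tanner"), modified by "orchard".
Inside "ivory autumn garden raven barrel tanner": head "tanner", modifier "ivory autumn garden raven barrel".
Inside "ivory autumn garden raven barrel": head "barrel" (specifically "autumn garden raven barrel"), modifier "ivory".
Inside "autumn garden raven barrel": head "barrel", modifier "autumn garden raven".
Inside "autumn garden raven": head "raven" (specifically "garden raven"), modifier "autumn".
Inside "garden raven": head "raven", modifier "garden".
So the structure is [orchard [[ivory [[autumn [garden raven]] barrel]] tanner]].

[orchard [[ivory [[autumn [garden raven]] barrel]] tanner]]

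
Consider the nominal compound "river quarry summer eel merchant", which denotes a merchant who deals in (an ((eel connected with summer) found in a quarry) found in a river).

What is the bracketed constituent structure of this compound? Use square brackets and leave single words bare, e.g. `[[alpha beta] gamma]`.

At the top level: head "merchant"; modifier "river quarry summer eel".
"river quarry summer eel" → head "eel" (specifically "quarry summer eel"), modifier "river".
"quarry summer eel" → head "eel" (specifically "summer eel"), modifier "quarry".
"summer eel" → head "eel", modifier "summer".
So the structure is [[river [quarry [summer eel]]] merchant].

[[river [quarry [summer eel]]] merchant]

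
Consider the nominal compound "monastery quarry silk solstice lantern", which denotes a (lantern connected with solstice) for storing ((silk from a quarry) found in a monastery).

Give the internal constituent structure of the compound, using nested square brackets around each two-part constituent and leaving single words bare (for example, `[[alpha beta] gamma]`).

The outermost head in the paraphrase is "lantern" (specifically "solstice lantern"), modified by "monastery quarry silk".
"monastery quarry silk" → head "silk" (specifically "quarry silk"), modifier "monastery".
"quarry silk" → head "silk", modifier "quarry".
"solstice lantern" → head "lantern", modifier "solstice".
Putting it together: [[monastery [quarry silk]] [solstice lantern]].

[[monastery [quarry silk]] [solstice lantern]]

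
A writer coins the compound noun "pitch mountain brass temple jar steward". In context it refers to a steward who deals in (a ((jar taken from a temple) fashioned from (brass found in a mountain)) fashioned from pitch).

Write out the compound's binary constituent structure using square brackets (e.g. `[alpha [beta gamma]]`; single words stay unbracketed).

Overall it is a kind of steward; the modifier is "pitch mountain brass temple jar".
"pitch mountain brass temple jar" → head "jar" (specifically "mountain brass temple jar"), modifier "pitch".
"mountain brass temple jar" → head "jar" (specifically "temple jar"), modifier "mountain brass".
"mountain brass" → head "brass", modifier "mountain".
"temple jar" → head "jar", modifier "temple".
Putting it together: [[pitch [[mountain brass] [temple jar]]] steward].

[[pitch [[mountain brass] [temple jar]]] steward]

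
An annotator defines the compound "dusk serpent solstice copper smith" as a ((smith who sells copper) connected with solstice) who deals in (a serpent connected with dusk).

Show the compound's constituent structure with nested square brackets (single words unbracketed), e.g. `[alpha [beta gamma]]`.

[[dusk serpent] [solstice [copper smith]]]

At the top level: head "smith" (specifically "solstice copper smith"); modifier "dusk serpent".
Inside "dusk serpent": head "serpent", modifier "dusk".
Inside "solstice copper smith": head "smith" (specifically "copper smith"), modifier "solstice".
Inside "copper smith": head "smith", modifier "copper".
So the structure is [[dusk serpent] [solstice [copper smith]]].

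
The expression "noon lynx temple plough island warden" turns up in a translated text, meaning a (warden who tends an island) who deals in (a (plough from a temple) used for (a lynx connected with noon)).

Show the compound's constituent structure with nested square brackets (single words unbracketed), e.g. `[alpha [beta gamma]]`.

At the top level: head "warden" (specifically "island warden"); modifier "noon lynx temple plough".
Inside "noon lynx temple plough": head "plough" (specifically "temple plough"), modifier "noon lynx".
Inside "noon lynx": head "lynx", modifier "noon".
Inside "temple plough": head "plough", modifier "temple".
Inside "island warden": head "warden", modifier "island".
So the structure is [[[noon lynx] [temple plough]] [island warden]].

[[[noon lynx] [temple plough]] [island warden]]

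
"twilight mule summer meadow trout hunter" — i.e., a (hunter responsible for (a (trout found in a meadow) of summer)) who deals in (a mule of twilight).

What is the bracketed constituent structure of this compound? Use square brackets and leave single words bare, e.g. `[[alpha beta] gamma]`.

[[twilight mule] [[summer [meadow trout]] hunter]]

Whole compound: head "hunter" (specifically "summer meadow trout hunter"), modifier "twilight mule".
Within "twilight mule", the head is "mule" and the modifier is "twilight".
Within "summer meadow trout hunter", the head is "hunter" and the modifier is "summer meadow trout".
Within "summer meadow trout", the head is "trout" (specifically "meadow trout") and the modifier is "summer".
Within "meadow trout", the head is "trout" and the modifier is "meadow".
Assembled: [[twilight mule] [[summer [meadow trout]] hunter]].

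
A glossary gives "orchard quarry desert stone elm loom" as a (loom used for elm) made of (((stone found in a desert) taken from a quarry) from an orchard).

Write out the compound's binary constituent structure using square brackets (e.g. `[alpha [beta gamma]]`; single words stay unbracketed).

[[orchard [quarry [desert stone]]] [elm loom]]

Whole compound: head "loom" (specifically "elm loom"), modifier "orchard quarry desert stone".
Inside "orchard quarry desert stone": head "stone" (specifically "quarry desert stone"), modifier "orchard".
Inside "quarry desert stone": head "stone" (specifically "desert stone"), modifier "quarry".
Inside "desert stone": head "stone", modifier "desert".
Inside "elm loom": head "loom", modifier "elm".
So the structure is [[orchard [quarry [desert stone]]] [elm loom]].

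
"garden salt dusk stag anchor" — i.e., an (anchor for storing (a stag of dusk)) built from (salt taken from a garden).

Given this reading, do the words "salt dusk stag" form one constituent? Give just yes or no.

The top-level split is [garden salt] [dusk stag anchor]; the full structure is [[garden salt] [[dusk stag] anchor]].
"salt dusk stag" straddles a constituent boundary, so it is not a single unit.

no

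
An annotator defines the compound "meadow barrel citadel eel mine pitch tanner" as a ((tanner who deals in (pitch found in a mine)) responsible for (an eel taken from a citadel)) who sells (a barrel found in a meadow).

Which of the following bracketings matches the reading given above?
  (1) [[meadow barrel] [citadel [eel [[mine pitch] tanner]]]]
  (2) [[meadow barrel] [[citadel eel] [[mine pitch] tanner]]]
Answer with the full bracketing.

[[meadow barrel] [[citadel eel] [[mine pitch] tanner]]]

The paraphrase's head is the "tanner" part ("citadel eel mine pitch tanner"); its modifier is "meadow barrel".
That top-level split, carried through the inner groups, gives [[meadow barrel] [[citadel eel] [[mine pitch] tanner]]].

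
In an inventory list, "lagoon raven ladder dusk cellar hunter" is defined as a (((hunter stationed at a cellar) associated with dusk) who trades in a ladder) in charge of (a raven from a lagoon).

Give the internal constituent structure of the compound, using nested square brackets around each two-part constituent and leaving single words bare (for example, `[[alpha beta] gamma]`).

At the top level: head "hunter" (specifically "ladder dusk cellar hunter"); modifier "lagoon raven".
Within "lagoon raven", the head is "raven" and the modifier is "lagoon".
Within "ladder dusk cellar hunter", the head is "hunter" (specifically "dusk cellar hunter") and the modifier is "ladder".
Within "dusk cellar hunter", the head is "hunter" (specifically "cellar hunter") and the modifier is "dusk".
Within "cellar hunter", the head is "hunter" and the modifier is "cellar".
Putting it together: [[lagoon raven] [ladder [dusk [cellar hunter]]]].

[[lagoon raven] [ladder [dusk [cellar hunter]]]]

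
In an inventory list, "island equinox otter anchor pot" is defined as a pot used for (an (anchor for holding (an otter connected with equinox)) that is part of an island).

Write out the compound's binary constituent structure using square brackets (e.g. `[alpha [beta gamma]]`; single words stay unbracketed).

At the top level: head "pot"; modifier "island equinox otter anchor".
Inside "island equinox otter anchor": head "anchor" (specifically "equinox otter anchor"), modifier "island".
Inside "equinox otter anchor": head "anchor", modifier "equinox otter".
Inside "equinox otter": head "otter", modifier "equinox".
So the structure is [[island [[equinox otter] anchor]] pot].

[[island [[equinox otter] anchor]] pot]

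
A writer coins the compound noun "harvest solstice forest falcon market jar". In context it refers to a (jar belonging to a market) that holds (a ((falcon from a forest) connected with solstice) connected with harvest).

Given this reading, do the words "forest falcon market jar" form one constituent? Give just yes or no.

The top-level split is [harvest solstice forest falcon] [market jar]; the full structure is [[harvest [solstice [forest falcon]]] [market jar]].
"forest falcon market jar" straddles a constituent boundary, so it is not a single unit.

no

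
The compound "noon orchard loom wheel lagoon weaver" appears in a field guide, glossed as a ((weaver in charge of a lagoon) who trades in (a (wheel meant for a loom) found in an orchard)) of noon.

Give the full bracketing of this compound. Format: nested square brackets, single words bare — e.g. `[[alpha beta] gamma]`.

Overall it is a kind of weaver (specifically "orchard loom wheel lagoon weaver"); the modifier is "noon".
Inside "orchard loom wheel lagoon weaver": head "weaver" (specifically "lagoon weaver"), modifier "orchard loom wheel".
Inside "orchard loom wheel": head "wheel" (specifically "loom wheel"), modifier "orchard".
Inside "loom wheel": head "wheel", modifier "loom".
Inside "lagoon weaver": head "weaver", modifier "lagoon".
Assembled: [noon [[orchard [loom wheel]] [lagoon weaver]]].

[noon [[orchard [loom wheel]] [lagoon weaver]]]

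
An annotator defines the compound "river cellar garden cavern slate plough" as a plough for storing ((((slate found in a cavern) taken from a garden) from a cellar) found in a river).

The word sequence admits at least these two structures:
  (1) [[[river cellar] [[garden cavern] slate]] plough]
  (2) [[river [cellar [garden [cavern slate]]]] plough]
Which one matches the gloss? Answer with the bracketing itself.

The paraphrase's head is the "plough" part ("plough"); its modifier is "river cellar garden cavern slate".
That top-level split, carried through the inner groups, gives [[river [cellar [garden [cavern slate]]]] plough].

[[river [cellar [garden [cavern slate]]]] plough]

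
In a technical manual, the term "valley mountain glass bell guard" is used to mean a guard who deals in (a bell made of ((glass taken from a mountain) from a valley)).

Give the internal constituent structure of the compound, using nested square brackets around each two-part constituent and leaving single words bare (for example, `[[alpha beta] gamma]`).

Whole compound: head "guard", modifier "valley mountain glass bell".
Inside "valley mountain glass bell": head "bell", modifier "valley mountain glass".
Inside "valley mountain glass": head "glass" (specifically "mountain glass"), modifier "valley".
Inside "mountain glass": head "glass", modifier "mountain".
So the structure is [[[valley [mountain glass]] bell] guard].

[[[valley [mountain glass]] bell] guard]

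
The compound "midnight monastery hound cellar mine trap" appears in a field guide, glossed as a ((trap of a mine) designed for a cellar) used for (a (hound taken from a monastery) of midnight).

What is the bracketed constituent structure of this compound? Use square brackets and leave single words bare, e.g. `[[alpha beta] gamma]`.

[[midnight [monastery hound]] [cellar [mine trap]]]

Whole compound: head "trap" (specifically "cellar mine trap"), modifier "midnight monastery hound".
Within "midnight monastery hound", the head is "hound" (specifically "monastery hound") and the modifier is "midnight".
Within "monastery hound", the head is "hound" and the modifier is "monastery".
Within "cellar mine trap", the head is "trap" (specifically "mine trap") and the modifier is "cellar".
Within "mine trap", the head is "trap" and the modifier is "mine".
Putting it together: [[midnight [monastery hound]] [cellar [mine trap]]].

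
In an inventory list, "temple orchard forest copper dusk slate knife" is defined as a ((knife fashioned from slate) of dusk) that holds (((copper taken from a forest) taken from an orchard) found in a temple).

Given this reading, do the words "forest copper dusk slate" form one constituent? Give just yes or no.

no

The top-level split is [temple orchard forest copper] [dusk slate knife]; the full structure is [[temple [orchard [forest copper]]] [dusk [slate knife]]].
"forest copper dusk slate" straddles a constituent boundary, so it is not a single unit.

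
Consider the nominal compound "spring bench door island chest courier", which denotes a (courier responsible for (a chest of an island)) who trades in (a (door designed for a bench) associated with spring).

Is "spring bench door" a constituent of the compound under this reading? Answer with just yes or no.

yes

The paraphrase groups the words so that "spring bench door" is one unit: it corresponds to a single parenthesized sub-phrase.
The full structure is [[spring [bench door]] [[island chest] courier]], in which [spring bench door] is a constituent.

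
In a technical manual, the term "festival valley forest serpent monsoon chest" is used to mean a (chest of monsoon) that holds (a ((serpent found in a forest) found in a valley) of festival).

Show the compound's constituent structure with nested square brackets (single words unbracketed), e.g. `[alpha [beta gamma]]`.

At the top level: head "chest" (specifically "monsoon chest"); modifier "festival valley forest serpent".
Within "festival valley forest serpent", the head is "serpent" (specifically "valley forest serpent") and the modifier is "festival".
Within "valley forest serpent", the head is "serpent" (specifically "forest serpent") and the modifier is "valley".
Within "forest serpent", the head is "serpent" and the modifier is "forest".
Within "monsoon chest", the head is "chest" and the modifier is "monsoon".
Assembled: [[festival [valley [forest serpent]]] [monsoon chest]].

[[festival [valley [forest serpent]]] [monsoon chest]]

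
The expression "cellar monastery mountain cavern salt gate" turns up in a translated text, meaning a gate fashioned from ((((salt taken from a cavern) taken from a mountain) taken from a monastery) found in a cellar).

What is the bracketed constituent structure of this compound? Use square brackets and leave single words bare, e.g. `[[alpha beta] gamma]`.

At the top level: head "gate"; modifier "cellar monastery mountain cavern salt".
Inside "cellar monastery mountain cavern salt": head "salt" (specifically "monastery mountain cavern salt"), modifier "cellar".
Inside "monastery mountain cavern salt": head "salt" (specifically "mountain cavern salt"), modifier "monastery".
Inside "mountain cavern salt": head "salt" (specifically "cavern salt"), modifier "mountain".
Inside "cavern salt": head "salt", modifier "cavern".
So the structure is [[cellar [monastery [mountain [cavern salt]]]] gate].

[[cellar [monastery [mountain [cavern salt]]]] gate]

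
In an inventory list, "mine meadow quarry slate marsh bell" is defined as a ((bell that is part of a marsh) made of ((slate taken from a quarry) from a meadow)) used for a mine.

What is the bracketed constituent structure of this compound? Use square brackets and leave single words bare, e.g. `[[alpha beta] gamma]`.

[mine [[meadow [quarry slate]] [marsh bell]]]

Whole compound: head "bell" (specifically "meadow quarry slate marsh bell"), modifier "mine".
"meadow quarry slate marsh bell" → head "bell" (specifically "marsh bell"), modifier "meadow quarry slate".
"meadow quarry slate" → head "slate" (specifically "quarry slate"), modifier "meadow".
"quarry slate" → head "slate", modifier "quarry".
"marsh bell" → head "bell", modifier "marsh".
Assembled: [mine [[meadow [quarry slate]] [marsh bell]]].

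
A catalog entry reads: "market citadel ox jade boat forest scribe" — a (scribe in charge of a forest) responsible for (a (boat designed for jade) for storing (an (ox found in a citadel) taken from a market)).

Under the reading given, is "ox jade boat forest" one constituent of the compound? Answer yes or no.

no

The top-level split is [market citadel ox jade boat] [forest scribe]; the full structure is [[[market [citadel ox]] [jade boat]] [forest scribe]].
"ox jade boat forest" straddles a constituent boundary, so it is not a single unit.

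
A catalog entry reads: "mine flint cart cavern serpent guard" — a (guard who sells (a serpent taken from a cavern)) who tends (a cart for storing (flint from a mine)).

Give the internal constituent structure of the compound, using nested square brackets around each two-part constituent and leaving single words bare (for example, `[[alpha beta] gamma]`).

The outermost head in the paraphrase is "guard" (specifically "cavern serpent guard"), modified by "mine flint cart".
"mine flint cart" → head "cart", modifier "mine flint".
"mine flint" → head "flint", modifier "mine".
"cavern serpent guard" → head "guard", modifier "cavern serpent".
"cavern serpent" → head "serpent", modifier "cavern".
Assembled: [[[mine flint] cart] [[cavern serpent] guard]].

[[[mine flint] cart] [[cavern serpent] guard]]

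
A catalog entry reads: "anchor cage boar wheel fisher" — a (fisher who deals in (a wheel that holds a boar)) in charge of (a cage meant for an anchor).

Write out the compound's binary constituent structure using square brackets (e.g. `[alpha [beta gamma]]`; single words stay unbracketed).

Whole compound: head "fisher" (specifically "boar wheel fisher"), modifier "anchor cage".
Inside "anchor cage": head "cage", modifier "anchor".
Inside "boar wheel fisher": head "fisher", modifier "boar wheel".
Inside "boar wheel": head "wheel", modifier "boar".
So the structure is [[anchor cage] [[boar wheel] fisher]].

[[anchor cage] [[boar wheel] fisher]]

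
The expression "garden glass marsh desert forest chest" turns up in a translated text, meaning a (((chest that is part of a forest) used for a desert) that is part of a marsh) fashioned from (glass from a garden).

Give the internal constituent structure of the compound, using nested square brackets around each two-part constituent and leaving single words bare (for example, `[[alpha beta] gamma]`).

Overall it is a kind of chest (specifically "marsh desert forest chest"); the modifier is "garden glass".
Within "garden glass", the head is "glass" and the modifier is "garden".
Within "marsh desert forest chest", the head is "chest" (specifically "desert forest chest") and the modifier is "marsh".
Within "desert forest chest", the head is "chest" (specifically "forest chest") and the modifier is "desert".
Within "forest chest", the head is "chest" and the modifier is "forest".
Putting it together: [[garden glass] [marsh [desert [forest chest]]]].

[[garden glass] [marsh [desert [forest chest]]]]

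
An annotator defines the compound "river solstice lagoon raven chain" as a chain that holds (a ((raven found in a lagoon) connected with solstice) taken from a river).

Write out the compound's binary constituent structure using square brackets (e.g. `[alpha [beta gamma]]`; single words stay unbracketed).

[[river [solstice [lagoon raven]]] chain]

Overall it is a kind of chain; the modifier is "river solstice lagoon raven".
"river solstice lagoon raven" → head "raven" (specifically "solstice lagoon raven"), modifier "river".
"solstice lagoon raven" → head "raven" (specifically "lagoon raven"), modifier "solstice".
"lagoon raven" → head "raven", modifier "lagoon".
Putting it together: [[river [solstice [lagoon raven]]] chain].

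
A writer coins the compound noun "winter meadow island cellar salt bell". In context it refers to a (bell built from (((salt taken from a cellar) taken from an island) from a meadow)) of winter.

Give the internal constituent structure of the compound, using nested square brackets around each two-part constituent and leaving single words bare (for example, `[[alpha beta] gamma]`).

The outermost head in the paraphrase is "bell" (specifically "meadow island cellar salt bell"), modified by "winter".
Inside "meadow island cellar salt bell": head "bell", modifier "meadow island cellar salt".
Inside "meadow island cellar salt": head "salt" (specifically "island cellar salt"), modifier "meadow".
Inside "island cellar salt": head "salt" (specifically "cellar salt"), modifier "island".
Inside "cellar salt": head "salt", modifier "cellar".
Putting it together: [winter [[meadow [island [cellar salt]]] bell]].

[winter [[meadow [island [cellar salt]]] bell]]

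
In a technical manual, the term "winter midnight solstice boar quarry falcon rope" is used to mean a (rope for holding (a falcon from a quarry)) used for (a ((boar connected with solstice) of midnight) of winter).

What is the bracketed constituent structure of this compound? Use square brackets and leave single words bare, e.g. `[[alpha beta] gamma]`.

The outermost head in the paraphrase is "rope" (specifically "quarry falcon rope"), modified by "winter midnight solstice boar".
Inside "winter midnight solstice boar": head "boar" (specifically "midnight solstice boar"), modifier "winter".
Inside "midnight solstice boar": head "boar" (specifically "solstice boar"), modifier "midnight".
Inside "solstice boar": head "boar", modifier "solstice".
Inside "quarry falcon rope": head "rope", modifier "quarry falcon".
Inside "quarry falcon": head "falcon", modifier "quarry".
Assembled: [[winter [midnight [solstice boar]]] [[quarry falcon] rope]].

[[winter [midnight [solstice boar]]] [[quarry falcon] rope]]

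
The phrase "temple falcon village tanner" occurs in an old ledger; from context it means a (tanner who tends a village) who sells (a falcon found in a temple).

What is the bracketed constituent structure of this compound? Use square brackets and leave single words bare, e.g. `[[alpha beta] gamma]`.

Overall it is a kind of tanner (specifically "village tanner"); the modifier is "temple falcon".
"temple falcon" → head "falcon", modifier "temple".
"village tanner" → head "tanner", modifier "village".
Putting it together: [[temple falcon] [village tanner]].

[[temple falcon] [village tanner]]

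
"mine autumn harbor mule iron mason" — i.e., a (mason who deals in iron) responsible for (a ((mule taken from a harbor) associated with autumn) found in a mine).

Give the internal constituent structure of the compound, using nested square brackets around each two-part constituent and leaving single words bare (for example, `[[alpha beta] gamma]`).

[[mine [autumn [harbor mule]]] [iron mason]]

Whole compound: head "mason" (specifically "iron mason"), modifier "mine autumn harbor mule".
Inside "mine autumn harbor mule": head "mule" (specifically "autumn harbor mule"), modifier "mine".
Inside "autumn harbor mule": head "mule" (specifically "harbor mule"), modifier "autumn".
Inside "harbor mule": head "mule", modifier "harbor".
Inside "iron mason": head "mason", modifier "iron".
Assembled: [[mine [autumn [harbor mule]]] [iron mason]].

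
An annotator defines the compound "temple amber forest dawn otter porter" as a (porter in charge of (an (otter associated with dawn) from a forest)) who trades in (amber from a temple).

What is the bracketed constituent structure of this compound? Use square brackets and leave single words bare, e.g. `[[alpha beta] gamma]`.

The outermost head in the paraphrase is "porter" (specifically "forest dawn otter porter"), modified by "temple amber".
Inside "temple amber": head "amber", modifier "temple".
Inside "forest dawn otter porter": head "porter", modifier "forest dawn otter".
Inside "forest dawn otter": head "otter" (specifically "dawn otter"), modifier "forest".
Inside "dawn otter": head "otter", modifier "dawn".
So the structure is [[temple amber] [[forest [dawn otter]] porter]].

[[temple amber] [[forest [dawn otter]] porter]]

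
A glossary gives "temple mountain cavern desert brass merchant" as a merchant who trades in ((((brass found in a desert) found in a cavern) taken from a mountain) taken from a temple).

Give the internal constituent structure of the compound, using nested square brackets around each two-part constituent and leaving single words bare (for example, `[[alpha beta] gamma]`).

Overall it is a kind of merchant; the modifier is "temple mountain cavern desert brass".
Inside "temple mountain cavern desert brass": head "brass" (specifically "mountain cavern desert brass"), modifier "temple".
Inside "mountain cavern desert brass": head "brass" (specifically "cavern desert brass"), modifier "mountain".
Inside "cavern desert brass": head "brass" (specifically "desert brass"), modifier "cavern".
Inside "desert brass": head "brass", modifier "desert".
Assembled: [[temple [mountain [cavern [desert brass]]]] merchant].

[[temple [mountain [cavern [desert brass]]]] merchant]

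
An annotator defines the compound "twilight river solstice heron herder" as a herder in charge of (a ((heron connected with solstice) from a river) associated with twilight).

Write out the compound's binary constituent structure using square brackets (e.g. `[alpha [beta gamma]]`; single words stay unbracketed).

[[twilight [river [solstice heron]]] herder]

The outermost head in the paraphrase is "herder", modified by "twilight river solstice heron".
Within "twilight river solstice heron", the head is "heron" (specifically "river solstice heron") and the modifier is "twilight".
Within "river solstice heron", the head is "heron" (specifically "solstice heron") and the modifier is "river".
Within "solstice heron", the head is "heron" and the modifier is "solstice".
Assembled: [[twilight [river [solstice heron]]] herder].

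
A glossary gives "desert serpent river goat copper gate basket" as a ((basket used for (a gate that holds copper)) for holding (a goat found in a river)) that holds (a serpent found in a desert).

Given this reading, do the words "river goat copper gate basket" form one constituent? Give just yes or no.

yes

The paraphrase groups the words so that "river goat copper gate basket" is one unit: it corresponds to a single parenthesized sub-phrase.
The full structure is [[desert serpent] [[river goat] [[copper gate] basket]]], in which [river goat copper gate basket] is a constituent.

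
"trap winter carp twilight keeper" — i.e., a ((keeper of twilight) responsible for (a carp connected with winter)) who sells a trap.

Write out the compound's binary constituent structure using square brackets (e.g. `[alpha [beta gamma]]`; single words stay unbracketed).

The outermost head in the paraphrase is "keeper" (specifically "winter carp twilight keeper"), modified by "trap".
Within "winter carp twilight keeper", the head is "keeper" (specifically "twilight keeper") and the modifier is "winter carp".
Within "winter carp", the head is "carp" and the modifier is "winter".
Within "twilight keeper", the head is "keeper" and the modifier is "twilight".
Putting it together: [trap [[winter carp] [twilight keeper]]].

[trap [[winter carp] [twilight keeper]]]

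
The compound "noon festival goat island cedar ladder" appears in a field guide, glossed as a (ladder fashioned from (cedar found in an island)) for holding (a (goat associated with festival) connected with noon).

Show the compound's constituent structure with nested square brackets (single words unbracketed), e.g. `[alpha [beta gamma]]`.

[[noon [festival goat]] [[island cedar] ladder]]

At the top level: head "ladder" (specifically "island cedar ladder"); modifier "noon festival goat".
"noon festival goat" → head "goat" (specifically "festival goat"), modifier "noon".
"festival goat" → head "goat", modifier "festival".
"island cedar ladder" → head "ladder", modifier "island cedar".
"island cedar" → head "cedar", modifier "island".
Assembled: [[noon [festival goat]] [[island cedar] ladder]].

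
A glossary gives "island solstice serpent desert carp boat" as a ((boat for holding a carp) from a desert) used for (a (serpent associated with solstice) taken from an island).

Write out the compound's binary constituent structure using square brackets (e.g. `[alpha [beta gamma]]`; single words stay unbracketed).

Whole compound: head "boat" (specifically "desert carp boat"), modifier "island solstice serpent".
Inside "island solstice serpent": head "serpent" (specifically "solstice serpent"), modifier "island".
Inside "solstice serpent": head "serpent", modifier "solstice".
Inside "desert carp boat": head "boat" (specifically "carp boat"), modifier "desert".
Inside "carp boat": head "boat", modifier "carp".
So the structure is [[island [solstice serpent]] [desert [carp boat]]].

[[island [solstice serpent]] [desert [carp boat]]]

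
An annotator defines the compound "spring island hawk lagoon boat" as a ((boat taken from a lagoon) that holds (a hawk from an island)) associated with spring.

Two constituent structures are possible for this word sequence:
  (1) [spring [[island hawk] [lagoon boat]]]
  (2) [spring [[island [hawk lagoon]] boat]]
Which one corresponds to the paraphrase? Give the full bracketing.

The paraphrase's head is the "boat" part ("island hawk lagoon boat"); its modifier is "spring".
That top-level split, carried through the inner groups, gives [spring [[island hawk] [lagoon boat]]].

[spring [[island hawk] [lagoon boat]]]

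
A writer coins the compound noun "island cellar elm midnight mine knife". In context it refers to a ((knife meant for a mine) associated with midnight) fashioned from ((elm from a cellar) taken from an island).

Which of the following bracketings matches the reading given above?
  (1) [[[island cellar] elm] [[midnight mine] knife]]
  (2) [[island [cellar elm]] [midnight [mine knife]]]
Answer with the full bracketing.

[[island [cellar elm]] [midnight [mine knife]]]

The paraphrase's head is the "knife" part ("midnight mine knife"); its modifier is "island cellar elm".
That top-level split, carried through the inner groups, gives [[island [cellar elm]] [midnight [mine knife]]].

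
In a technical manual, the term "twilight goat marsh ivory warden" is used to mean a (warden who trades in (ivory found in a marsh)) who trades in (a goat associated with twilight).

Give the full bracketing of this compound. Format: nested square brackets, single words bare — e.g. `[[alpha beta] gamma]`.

[[twilight goat] [[marsh ivory] warden]]

Whole compound: head "warden" (specifically "marsh ivory warden"), modifier "twilight goat".
Inside "twilight goat": head "goat", modifier "twilight".
Inside "marsh ivory warden": head "warden", modifier "marsh ivory".
Inside "marsh ivory": head "ivory", modifier "marsh".
Assembled: [[twilight goat] [[marsh ivory] warden]].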